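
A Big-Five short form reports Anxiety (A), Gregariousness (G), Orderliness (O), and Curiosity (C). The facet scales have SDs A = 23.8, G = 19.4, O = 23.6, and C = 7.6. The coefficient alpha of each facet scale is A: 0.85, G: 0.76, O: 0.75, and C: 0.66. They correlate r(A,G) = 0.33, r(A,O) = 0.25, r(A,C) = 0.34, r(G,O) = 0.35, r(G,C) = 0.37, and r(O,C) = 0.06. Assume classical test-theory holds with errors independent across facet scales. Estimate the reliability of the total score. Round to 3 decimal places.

0.877

Var(A+G+O+C) = 23.8² + 19.4² + 23.6² + 7.6² + 2·[23.8·19.4·0.33 + 23.8·23.6·0.25 + 23.8·7.6·0.34 + 19.4·23.6·0.35 + 19.4·7.6·0.37 + 23.6·7.6·0.06] = 1557.52 + 1159.69 = 2717.21.
With uncorrelated errors the cross-covariances are all true-score covariance, so they carry over unchanged; only the diagonal terms shrink to ρᵢσᵢ².
True-score variance = [23.8²·0.85 + 19.4²·0.76 + 23.6²·0.75 + 7.6²·0.66] + 1159.69 = 1223.35 + 1159.69 = 2383.04.
Reliability = 2383.04 / 2717.21 = 0.877.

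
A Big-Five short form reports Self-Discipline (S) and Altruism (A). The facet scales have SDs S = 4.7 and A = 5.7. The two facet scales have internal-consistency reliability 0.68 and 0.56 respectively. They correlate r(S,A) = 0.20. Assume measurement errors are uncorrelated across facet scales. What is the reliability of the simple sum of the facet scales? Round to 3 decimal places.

Var(S+A) = 4.7² + 5.7² + 2·[4.7·5.7·0.20] = 54.58 + 10.716 = 65.296.
With uncorrelated errors the cross-covariances are all true-score covariance, so they carry over unchanged; only the diagonal terms shrink to ρᵢσᵢ².
True-score variance = [4.7²·0.68 + 5.7²·0.56] + 10.716 = 33.2156 + 10.716 = 43.9316.
Reliability = 43.9316 / 65.296 = 0.673.

0.673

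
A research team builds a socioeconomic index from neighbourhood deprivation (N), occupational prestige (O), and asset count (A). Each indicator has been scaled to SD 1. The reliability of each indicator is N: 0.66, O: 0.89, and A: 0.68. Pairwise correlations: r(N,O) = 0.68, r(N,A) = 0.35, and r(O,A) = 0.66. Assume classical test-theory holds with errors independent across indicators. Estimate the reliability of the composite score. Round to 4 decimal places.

Var(N+O+A) = 3 + 2·[0.68 + 0.35 + 0.66] = 3 + 3.38 = 6.38.
Because errors are independent across components, Cov(Tᵢ,Tⱼ) = Cov(Xᵢ,Xⱼ); the off-diagonal part of the true-score variance is the same as above.
True-score variance = [0.66 + 0.89 + 0.68] + 3.38 = 2.23 + 3.38 = 5.61.
Reliability = 5.61 / 6.38 = 0.8793.

0.8793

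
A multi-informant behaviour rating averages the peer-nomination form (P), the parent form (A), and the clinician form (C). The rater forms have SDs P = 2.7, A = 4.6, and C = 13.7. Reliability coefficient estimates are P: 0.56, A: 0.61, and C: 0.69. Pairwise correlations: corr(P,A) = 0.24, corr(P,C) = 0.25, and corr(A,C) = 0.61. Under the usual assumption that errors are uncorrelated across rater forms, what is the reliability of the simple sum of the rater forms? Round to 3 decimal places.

Var(P+A+C) = 2.7² + 4.6² + 13.7² + 2·[2.7·4.6·0.24 + 2.7·13.7·0.25 + 4.6·13.7·0.61] = 216.14 + 101.341 = 317.481.
Because errors are independent across components, Cov(Tᵢ,Tⱼ) = Cov(Xᵢ,Xⱼ); the off-diagonal part of the true-score variance is the same as above.
True-score variance = [2.7²·0.56 + 4.6²·0.61 + 13.7²·0.69] + 101.341 = 146.496 + 101.341 = 247.837.
Reliability = 247.837 / 317.481 = 0.781.

0.781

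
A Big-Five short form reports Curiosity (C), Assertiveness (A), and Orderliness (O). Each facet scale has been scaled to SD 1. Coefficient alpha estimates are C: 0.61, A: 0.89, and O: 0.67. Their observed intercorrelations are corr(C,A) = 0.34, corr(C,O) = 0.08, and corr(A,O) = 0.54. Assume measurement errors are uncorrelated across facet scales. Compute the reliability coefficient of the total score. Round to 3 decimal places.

0.831

Var(C+A+O) = 3 + 2·[0.34 + 0.08 + 0.54] = 3 + 1.92 = 4.92.
With uncorrelated errors the cross-covariances are all true-score covariance, so they carry over unchanged; only the diagonal terms shrink to ρᵢσᵢ².
True-score variance = [0.61 + 0.89 + 0.67] + 1.92 = 2.17 + 1.92 = 4.09.
Reliability = 4.09 / 4.92 = 0.831.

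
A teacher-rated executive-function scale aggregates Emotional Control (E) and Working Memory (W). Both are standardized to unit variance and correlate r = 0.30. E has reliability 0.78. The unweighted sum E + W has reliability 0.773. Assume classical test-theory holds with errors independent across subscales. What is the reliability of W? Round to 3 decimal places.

Var(E+W) = 2 + 2·0.30 = 2.600.
True-score variance = ρ_E + ρ_W + 2·0.30, so 0.773 = (0.78 + ρ_W + 0.60) / 2.600.
ρ_W = 0.773·2.600 − 0.78 − 0.60 = 0.630.

0.630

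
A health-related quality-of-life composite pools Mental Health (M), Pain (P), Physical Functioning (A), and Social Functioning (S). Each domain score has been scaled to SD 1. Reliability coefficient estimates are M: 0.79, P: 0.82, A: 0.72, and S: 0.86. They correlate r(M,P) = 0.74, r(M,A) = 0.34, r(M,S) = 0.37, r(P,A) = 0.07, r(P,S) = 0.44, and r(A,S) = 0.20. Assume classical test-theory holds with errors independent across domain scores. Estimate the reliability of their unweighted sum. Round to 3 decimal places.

Var(M+P+A+S) = 4 + 2·[0.74 + 0.34 + 0.37 + 0.07 + 0.44 + 0.20] = 4 + 4.32 = 8.32.
With uncorrelated errors the cross-covariances are all true-score covariance, so they carry over unchanged; only the diagonal terms shrink to ρᵢσᵢ².
True-score variance = [0.79 + 0.82 + 0.72 + 0.86] + 4.32 = 3.19 + 4.32 = 7.51.
Reliability = 7.51 / 8.32 = 0.903.

0.903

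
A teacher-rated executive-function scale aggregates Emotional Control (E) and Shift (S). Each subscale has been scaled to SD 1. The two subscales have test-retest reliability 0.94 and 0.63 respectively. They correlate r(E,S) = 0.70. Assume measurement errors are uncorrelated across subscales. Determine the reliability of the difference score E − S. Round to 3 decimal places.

Var(E−S) = 1 + 1 − 2·0.70 = 2 − 1.4 = 0.6.
With uncorrelated errors the cross-covariances are all true-score covariance, so they carry over unchanged; only the diagonal terms shrink to ρᵢσᵢ².
True-score variance = [0.94 + 0.63] − 1.4 = 1.57 − 1.4 = 0.17.
Reliability = 0.17 / 0.6 = 0.283.

0.283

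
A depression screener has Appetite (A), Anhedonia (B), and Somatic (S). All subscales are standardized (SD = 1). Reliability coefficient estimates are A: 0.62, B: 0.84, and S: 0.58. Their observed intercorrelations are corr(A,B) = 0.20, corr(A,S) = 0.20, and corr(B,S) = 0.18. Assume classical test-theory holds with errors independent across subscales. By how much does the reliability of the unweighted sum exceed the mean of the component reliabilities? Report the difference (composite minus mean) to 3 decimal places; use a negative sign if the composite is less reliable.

Var(sum) = 3 + 1.16 = 4.16; true-score variance = 2.04 + 1.16 = 3.2; composite reliability = 0.7692.
Mean component reliability = 0.6800.
Difference = 0.7692 − 0.6800 = 0.089.

0.089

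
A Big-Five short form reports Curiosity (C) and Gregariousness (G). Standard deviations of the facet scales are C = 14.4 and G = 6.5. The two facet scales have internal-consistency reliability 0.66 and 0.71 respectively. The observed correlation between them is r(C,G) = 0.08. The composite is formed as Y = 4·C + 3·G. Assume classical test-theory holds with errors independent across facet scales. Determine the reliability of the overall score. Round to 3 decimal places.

Var(Y) = 4²·14.4² + 3²·6.5² + 2·[12·14.4·6.5·0.08] = 3698.01 + 179.712 = 3877.72.
Because errors are independent across components, Cov(Tᵢ,Tⱼ) = Cov(Xᵢ,Xⱼ); the off-diagonal part of the true-score variance is the same as above.
True-score variance = [4²·14.4²·0.66 + 3²·6.5²·0.71] + 179.712 = 2459.7 + 179.712 = 2639.41.
Reliability = 2639.41 / 3877.72 = 0.681.

0.681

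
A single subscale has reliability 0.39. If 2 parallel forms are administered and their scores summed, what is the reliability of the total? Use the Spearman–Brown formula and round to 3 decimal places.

ρ_k = kρ / (1 + (k−1)ρ) = 2·0.39 / (1 + 1·0.39) = 0.780 / 1.390 = 0.561.

0.561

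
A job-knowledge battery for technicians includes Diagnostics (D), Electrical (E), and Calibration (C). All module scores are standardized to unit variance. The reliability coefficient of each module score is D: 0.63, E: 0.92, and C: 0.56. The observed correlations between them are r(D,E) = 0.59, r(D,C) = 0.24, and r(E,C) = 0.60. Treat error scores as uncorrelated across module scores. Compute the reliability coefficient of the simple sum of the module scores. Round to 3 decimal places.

0.848

Var(D+E+C) = 3 + 2·[0.59 + 0.24 + 0.60] = 3 + 2.86 = 5.86.
With uncorrelated errors the cross-covariances are all true-score covariance, so they carry over unchanged; only the diagonal terms shrink to ρᵢσᵢ².
True-score variance = [0.63 + 0.92 + 0.56] + 2.86 = 2.11 + 2.86 = 4.97.
Reliability = 4.97 / 5.86 = 0.848.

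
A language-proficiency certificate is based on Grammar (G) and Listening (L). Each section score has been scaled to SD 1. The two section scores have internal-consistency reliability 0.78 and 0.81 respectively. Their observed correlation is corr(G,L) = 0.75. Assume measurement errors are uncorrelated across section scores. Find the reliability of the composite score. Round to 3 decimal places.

0.883

Var(G+L) = 2 + 2·[0.75] = 2 + 1.5 = 3.5.
Because errors are independent across components, Cov(Tᵢ,Tⱼ) = Cov(Xᵢ,Xⱼ); the off-diagonal part of the true-score variance is the same as above.
True-score variance = [0.78 + 0.81] + 1.5 = 1.59 + 1.5 = 3.09.
Reliability = 3.09 / 3.5 = 0.883.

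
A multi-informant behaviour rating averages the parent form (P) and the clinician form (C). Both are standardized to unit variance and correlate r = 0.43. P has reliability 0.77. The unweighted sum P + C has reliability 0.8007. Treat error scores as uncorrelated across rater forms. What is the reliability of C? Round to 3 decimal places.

Var(P+C) = 2 + 2·0.43 = 2.860.
True-score variance = ρ_P + ρ_C + 2·0.43, so 0.8007 = (0.77 + ρ_C + 0.86) / 2.860.
ρ_C = 0.8007·2.860 − 0.77 − 0.86 = 0.660.

0.660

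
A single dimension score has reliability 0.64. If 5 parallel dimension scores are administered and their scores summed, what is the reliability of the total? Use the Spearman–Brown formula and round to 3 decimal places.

ρ_k = kρ / (1 + (k−1)ρ) = 5·0.64 / (1 + 4·0.64) = 3.200 / 3.560 = 0.899.

0.899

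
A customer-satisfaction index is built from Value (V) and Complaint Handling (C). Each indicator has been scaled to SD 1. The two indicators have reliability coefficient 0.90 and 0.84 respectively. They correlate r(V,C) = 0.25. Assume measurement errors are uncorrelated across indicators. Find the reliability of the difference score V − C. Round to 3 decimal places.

Var(V−C) = 1 + 1 − 2·0.25 = 2 − 0.5 = 1.5.
With uncorrelated errors the cross-covariances are all true-score covariance, so they carry over unchanged; only the diagonal terms shrink to ρᵢσᵢ².
True-score variance = [0.90 + 0.84] − 0.5 = 1.74 − 0.5 = 1.24.
Reliability = 1.24 / 1.5 = 0.827.

0.827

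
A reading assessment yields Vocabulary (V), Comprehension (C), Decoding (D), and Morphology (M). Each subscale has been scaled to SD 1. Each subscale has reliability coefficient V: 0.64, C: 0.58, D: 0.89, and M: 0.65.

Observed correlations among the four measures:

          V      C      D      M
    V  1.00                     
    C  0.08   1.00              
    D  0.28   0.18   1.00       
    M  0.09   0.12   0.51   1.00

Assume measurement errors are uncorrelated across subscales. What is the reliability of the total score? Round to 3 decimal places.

0.810

Var(V+C+D+M) = 4 + 2·[0.08 + 0.28 + 0.09 + 0.18 + 0.12 + 0.51] = 4 + 2.52 = 6.52.
With uncorrelated errors the cross-covariances are all true-score covariance, so they carry over unchanged; only the diagonal terms shrink to ρᵢσᵢ².
True-score variance = [0.64 + 0.58 + 0.89 + 0.65] + 2.52 = 2.76 + 2.52 = 5.28.
Reliability = 5.28 / 6.52 = 0.810.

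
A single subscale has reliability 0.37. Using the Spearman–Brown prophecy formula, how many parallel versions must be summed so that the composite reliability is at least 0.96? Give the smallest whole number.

k ≥ ρ*(1−ρ₁)/(ρ₁(1−ρ*)) = 0.96·0.63 / (0.37·0.04) = 40.865.
Smallest integer k = 41.

41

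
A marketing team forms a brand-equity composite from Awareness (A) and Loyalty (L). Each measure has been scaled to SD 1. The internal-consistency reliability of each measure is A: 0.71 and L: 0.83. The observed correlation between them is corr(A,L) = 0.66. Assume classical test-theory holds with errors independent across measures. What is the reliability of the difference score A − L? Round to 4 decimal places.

Var(A−L) = 1 + 1 − 2·0.66 = 2 − 1.32 = 0.68.
With uncorrelated errors the cross-covariances are all true-score covariance, so they carry over unchanged; only the diagonal terms shrink to ρᵢσᵢ².
True-score variance = [0.71 + 0.83] − 1.32 = 1.54 − 1.32 = 0.22.
Reliability = 0.22 / 0.68 = 0.3235.

0.3235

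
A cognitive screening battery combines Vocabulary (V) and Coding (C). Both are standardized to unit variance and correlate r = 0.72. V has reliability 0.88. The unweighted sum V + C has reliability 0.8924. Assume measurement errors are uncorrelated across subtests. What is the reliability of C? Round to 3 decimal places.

0.750

Var(V+C) = 2 + 2·0.72 = 3.440.
True-score variance = ρ_V + ρ_C + 2·0.72, so 0.8924 = (0.88 + ρ_C + 1.44) / 3.440.
ρ_C = 0.8924·3.440 − 0.88 − 1.44 = 0.750.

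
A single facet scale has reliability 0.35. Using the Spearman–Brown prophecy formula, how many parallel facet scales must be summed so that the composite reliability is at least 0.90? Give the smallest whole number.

k ≥ ρ*(1−ρ₁)/(ρ₁(1−ρ*)) = 0.90·0.65 / (0.35·0.10) = 16.714.
Smallest integer k = 17.

17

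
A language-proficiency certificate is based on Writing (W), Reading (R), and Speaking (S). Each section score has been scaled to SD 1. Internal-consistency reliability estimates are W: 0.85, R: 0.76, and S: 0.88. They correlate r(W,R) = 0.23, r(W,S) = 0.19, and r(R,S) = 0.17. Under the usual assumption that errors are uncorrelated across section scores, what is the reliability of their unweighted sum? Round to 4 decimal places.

Var(W+R+S) = 3 + 2·[0.23 + 0.19 + 0.17] = 3 + 1.18 = 4.18.
With uncorrelated errors the cross-covariances are all true-score covariance, so they carry over unchanged; only the diagonal terms shrink to ρᵢσᵢ².
True-score variance = [0.85 + 0.76 + 0.88] + 1.18 = 2.49 + 1.18 = 3.67.
Reliability = 3.67 / 4.18 = 0.8780.

0.8780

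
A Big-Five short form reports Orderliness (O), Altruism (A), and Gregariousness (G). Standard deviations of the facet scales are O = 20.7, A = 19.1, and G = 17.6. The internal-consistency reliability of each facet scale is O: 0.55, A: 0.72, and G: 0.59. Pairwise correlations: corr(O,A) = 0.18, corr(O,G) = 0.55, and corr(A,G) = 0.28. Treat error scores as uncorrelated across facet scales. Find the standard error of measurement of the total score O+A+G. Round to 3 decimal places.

Var(total) = 1103.06 + 731.335 = 1834.39.
True-score variance = 681.091 + 731.335 = 1412.43, so reliability = 0.7700.
Error variance = 1834.39 − 1412.43 = 421.969; SEM = √421.969 = 20.542.

20.542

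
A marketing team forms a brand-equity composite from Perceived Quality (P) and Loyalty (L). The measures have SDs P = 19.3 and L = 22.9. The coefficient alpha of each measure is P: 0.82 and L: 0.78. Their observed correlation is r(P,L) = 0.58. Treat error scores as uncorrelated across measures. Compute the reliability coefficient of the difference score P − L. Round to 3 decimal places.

0.525

Var(P−L) = 19.3² + 22.9² − 2·19.3·22.9·0.58 = 896.9 − 512.685 = 384.215.
Under uncorrelated errors the observed covariances equal the true-score covariances, so only the own-variance terms attenuate.
True-score variance = [19.3²·0.82 + 22.9²·0.78] − 512.685 = 714.482 − 512.685 = 201.796.
Reliability = 201.796 / 384.215 = 0.525.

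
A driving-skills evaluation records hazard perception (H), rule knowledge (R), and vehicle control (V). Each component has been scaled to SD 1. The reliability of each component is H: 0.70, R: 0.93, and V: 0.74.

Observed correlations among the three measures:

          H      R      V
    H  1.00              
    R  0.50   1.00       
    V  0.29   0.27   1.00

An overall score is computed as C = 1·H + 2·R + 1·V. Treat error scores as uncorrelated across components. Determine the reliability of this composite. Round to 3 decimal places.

0.913

Var(C) = 1 + 2² + 1 + 2·[2·0.50 + 0.29 + 2·0.27] = 6 + 3.66 = 9.66.
Under uncorrelated errors the observed covariances equal the true-score covariances, so only the own-variance terms attenuate.
True-score variance = [0.70 + 2²·0.93 + 0.74] + 3.66 = 5.16 + 3.66 = 8.82.
Reliability = 8.82 / 9.66 = 0.913.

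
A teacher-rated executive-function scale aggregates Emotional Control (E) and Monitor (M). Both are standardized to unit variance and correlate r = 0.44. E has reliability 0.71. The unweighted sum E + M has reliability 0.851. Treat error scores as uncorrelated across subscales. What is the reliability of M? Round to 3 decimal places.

0.861

Var(E+M) = 2 + 2·0.44 = 2.880.
True-score variance = ρ_E + ρ_M + 2·0.44, so 0.851 = (0.71 + ρ_M + 0.88) / 2.880.
ρ_M = 0.851·2.880 − 0.71 − 0.88 = 0.861.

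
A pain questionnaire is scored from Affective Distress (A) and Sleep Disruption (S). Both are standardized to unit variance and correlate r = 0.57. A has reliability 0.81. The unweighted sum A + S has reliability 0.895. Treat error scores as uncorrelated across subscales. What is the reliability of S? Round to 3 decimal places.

Var(A+S) = 2 + 2·0.57 = 3.140.
True-score variance = ρ_A + ρ_S + 2·0.57, so 0.895 = (0.81 + ρ_S + 1.14) / 3.140.
ρ_S = 0.895·3.140 − 0.81 − 1.14 = 0.860.

0.860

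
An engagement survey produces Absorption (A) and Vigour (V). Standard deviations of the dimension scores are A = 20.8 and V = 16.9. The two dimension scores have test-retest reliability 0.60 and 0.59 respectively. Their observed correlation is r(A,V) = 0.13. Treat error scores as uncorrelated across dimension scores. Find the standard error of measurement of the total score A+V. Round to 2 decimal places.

Var(total) = 718.25 + 91.3952 = 809.645.
True-score variance = 428.094 + 91.3952 = 519.489, so reliability = 0.6416.
Error variance = 809.645 − 519.489 = 290.156; SEM = √290.156 = 17.03.

17.03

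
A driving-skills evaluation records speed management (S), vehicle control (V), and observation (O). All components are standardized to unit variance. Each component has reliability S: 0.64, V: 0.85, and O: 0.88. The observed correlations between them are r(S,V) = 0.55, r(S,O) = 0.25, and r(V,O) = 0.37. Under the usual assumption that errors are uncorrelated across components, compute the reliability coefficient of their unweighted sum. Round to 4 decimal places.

0.8820

Var(S+V+O) = 3 + 2·[0.55 + 0.25 + 0.37] = 3 + 2.34 = 5.34.
Because errors are independent across components, Cov(Tᵢ,Tⱼ) = Cov(Xᵢ,Xⱼ); the off-diagonal part of the true-score variance is the same as above.
True-score variance = [0.64 + 0.85 + 0.88] + 2.34 = 2.37 + 2.34 = 4.71.
Reliability = 4.71 / 5.34 = 0.8820.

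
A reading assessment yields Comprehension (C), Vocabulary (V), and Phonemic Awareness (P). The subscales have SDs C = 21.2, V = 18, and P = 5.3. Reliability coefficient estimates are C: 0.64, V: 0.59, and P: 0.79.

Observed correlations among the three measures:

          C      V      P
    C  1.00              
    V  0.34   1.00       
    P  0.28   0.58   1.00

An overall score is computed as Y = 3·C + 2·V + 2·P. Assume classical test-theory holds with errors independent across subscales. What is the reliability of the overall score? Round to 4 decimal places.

Var(Y) = 3²·21.2² + 2²·18² + 2²·5.3² + 2·[6·21.2·18·0.34 + 6·21.2·5.3·0.28 + 4·18·5.3·0.58] = 5453.32 + 2377.11 = 7830.43.
Because errors are independent across components, Cov(Tᵢ,Tⱼ) = Cov(Xᵢ,Xⱼ); the off-diagonal part of the true-score variance is the same as above.
True-score variance = [3²·21.2²·0.64 + 2²·18²·0.59 + 2²·5.3²·0.79] + 2377.11 = 3442.18 + 2377.11 = 5819.29.
Reliability = 5819.29 / 7830.43 = 0.7432.

0.7432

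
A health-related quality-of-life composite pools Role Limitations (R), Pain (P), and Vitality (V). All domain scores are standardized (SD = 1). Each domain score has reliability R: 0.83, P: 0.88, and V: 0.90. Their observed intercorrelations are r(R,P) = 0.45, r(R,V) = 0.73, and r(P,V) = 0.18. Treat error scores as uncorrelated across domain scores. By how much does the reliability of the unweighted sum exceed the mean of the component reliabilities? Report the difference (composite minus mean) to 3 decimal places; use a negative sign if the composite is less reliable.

0.062

Var(sum) = 3 + 2.72 = 5.72; true-score variance = 2.61 + 2.72 = 5.33; composite reliability = 0.9318.
Mean component reliability = 0.8700.
Difference = 0.9318 − 0.8700 = 0.062.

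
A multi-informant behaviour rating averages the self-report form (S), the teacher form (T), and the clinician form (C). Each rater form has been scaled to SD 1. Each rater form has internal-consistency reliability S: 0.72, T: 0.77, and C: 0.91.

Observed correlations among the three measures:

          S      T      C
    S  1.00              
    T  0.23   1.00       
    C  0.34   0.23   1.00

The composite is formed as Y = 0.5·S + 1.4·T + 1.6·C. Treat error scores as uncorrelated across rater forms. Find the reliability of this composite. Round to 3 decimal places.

Var(Y) = 0.5² + 1.4² + 1.6² + 2·[0.7·0.23 + 0.8·0.34 + 2.24·0.23] = 4.77 + 1.8964 = 6.6664.
Because errors are independent across components, Cov(Tᵢ,Tⱼ) = Cov(Xᵢ,Xⱼ); the off-diagonal part of the true-score variance is the same as above.
True-score variance = [0.5²·0.72 + 1.4²·0.77 + 1.6²·0.91] + 1.8964 = 4.0188 + 1.8964 = 5.9152.
Reliability = 5.9152 / 6.6664 = 0.887.

0.887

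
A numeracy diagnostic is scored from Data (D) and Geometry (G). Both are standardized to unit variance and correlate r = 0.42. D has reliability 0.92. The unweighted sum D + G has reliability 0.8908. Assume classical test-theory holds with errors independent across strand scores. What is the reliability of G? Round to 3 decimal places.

0.770

Var(D+G) = 2 + 2·0.42 = 2.840.
True-score variance = ρ_D + ρ_G + 2·0.42, so 0.8908 = (0.92 + ρ_G + 0.84) / 2.840.
ρ_G = 0.8908·2.840 − 0.92 − 0.84 = 0.770.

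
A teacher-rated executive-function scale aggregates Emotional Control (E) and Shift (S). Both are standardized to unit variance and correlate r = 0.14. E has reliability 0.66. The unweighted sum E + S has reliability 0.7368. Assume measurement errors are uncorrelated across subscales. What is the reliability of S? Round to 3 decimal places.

0.740

Var(E+S) = 2 + 2·0.14 = 2.280.
True-score variance = ρ_E + ρ_S + 2·0.14, so 0.7368 = (0.66 + ρ_S + 0.28) / 2.280.
ρ_S = 0.7368·2.280 − 0.66 − 0.28 = 0.740.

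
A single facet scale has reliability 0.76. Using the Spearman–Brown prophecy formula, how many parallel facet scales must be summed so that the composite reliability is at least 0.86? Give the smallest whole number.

2

k ≥ ρ*(1−ρ₁)/(ρ₁(1−ρ*)) = 0.86·0.24 / (0.76·0.14) = 1.940.
Smallest integer k = 2.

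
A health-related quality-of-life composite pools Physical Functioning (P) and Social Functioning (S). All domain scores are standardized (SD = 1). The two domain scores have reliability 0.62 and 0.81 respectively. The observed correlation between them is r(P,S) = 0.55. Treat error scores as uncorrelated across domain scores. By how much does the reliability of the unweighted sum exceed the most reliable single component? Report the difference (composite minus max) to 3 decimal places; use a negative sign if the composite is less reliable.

0.006

Var(sum) = 2 + 1.1 = 3.1; true-score variance = 1.43 + 1.1 = 2.53; composite reliability = 0.8161.
Max component reliability = 0.8100.
Difference = 0.8161 − 0.8100 = 0.006.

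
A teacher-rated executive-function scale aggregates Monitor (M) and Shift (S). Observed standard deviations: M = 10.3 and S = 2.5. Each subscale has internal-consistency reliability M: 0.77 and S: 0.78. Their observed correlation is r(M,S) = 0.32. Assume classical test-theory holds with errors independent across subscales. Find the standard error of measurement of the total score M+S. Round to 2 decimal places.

Var(total) = 112.34 + 16.48 = 128.82.
True-score variance = 86.5643 + 16.48 = 103.044, so reliability = 0.7999.
Error variance = 128.82 − 103.044 = 25.7757; SEM = √25.7757 = 5.08.

5.08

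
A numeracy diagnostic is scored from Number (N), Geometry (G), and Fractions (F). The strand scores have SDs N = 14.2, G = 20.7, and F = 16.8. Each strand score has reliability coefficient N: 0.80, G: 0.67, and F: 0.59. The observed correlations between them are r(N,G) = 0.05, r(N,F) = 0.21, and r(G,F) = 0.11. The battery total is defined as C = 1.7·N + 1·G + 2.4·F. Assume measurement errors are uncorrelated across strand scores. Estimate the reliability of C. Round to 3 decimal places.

Var(C) = 1.7²·14.2² + 20.7² + 2.4²·16.8² + 2·[1.7·14.2·20.7·0.05 + 4.08·14.2·16.8·0.21 + 2.4·20.7·16.8·0.11] = 2636.93 + 642.383 = 3279.32.
Under uncorrelated errors the observed covariances equal the true-score covariances, so only the own-variance terms attenuate.
True-score variance = [1.7²·14.2²·0.80 + 20.7²·0.67 + 2.4²·16.8²·0.59] + 642.383 = 1712.44 + 642.383 = 2354.83.
Reliability = 2354.83 / 3279.32 = 0.718.

0.718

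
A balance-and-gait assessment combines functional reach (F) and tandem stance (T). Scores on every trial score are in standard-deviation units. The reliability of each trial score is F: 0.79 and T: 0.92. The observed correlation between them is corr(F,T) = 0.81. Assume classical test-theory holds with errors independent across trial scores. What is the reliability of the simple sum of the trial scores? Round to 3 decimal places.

Var(F+T) = 2 + 2·[0.81] = 2 + 1.62 = 3.62.
Because errors are independent across components, Cov(Tᵢ,Tⱼ) = Cov(Xᵢ,Xⱼ); the off-diagonal part of the true-score variance is the same as above.
True-score variance = [0.79 + 0.92] + 1.62 = 1.71 + 1.62 = 3.33.
Reliability = 3.33 / 3.62 = 0.920.

0.920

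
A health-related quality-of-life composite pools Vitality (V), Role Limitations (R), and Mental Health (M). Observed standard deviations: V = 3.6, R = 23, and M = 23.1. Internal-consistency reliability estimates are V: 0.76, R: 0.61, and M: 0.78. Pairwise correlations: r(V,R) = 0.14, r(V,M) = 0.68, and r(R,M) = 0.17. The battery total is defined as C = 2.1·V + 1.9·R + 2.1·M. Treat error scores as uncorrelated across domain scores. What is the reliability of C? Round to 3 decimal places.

0.773

Var(C) = 2.1²·3.6² + 1.9²·23² + 2.1²·23.1² + 2·[3.99·3.6·23·0.14 + 4.41·3.6·23.1·0.68 + 3.99·23·23.1·0.17] = 4320.06 + 1312.03 = 5632.09.
Because errors are independent across components, Cov(Tᵢ,Tⱼ) = Cov(Xᵢ,Xⱼ); the off-diagonal part of the true-score variance is the same as above.
True-score variance = [2.1²·3.6²·0.76 + 1.9²·23²·0.61 + 2.1²·23.1²·0.78] + 1312.03 = 3043.86 + 1312.03 = 4355.89.
Reliability = 4355.89 / 5632.09 = 0.773.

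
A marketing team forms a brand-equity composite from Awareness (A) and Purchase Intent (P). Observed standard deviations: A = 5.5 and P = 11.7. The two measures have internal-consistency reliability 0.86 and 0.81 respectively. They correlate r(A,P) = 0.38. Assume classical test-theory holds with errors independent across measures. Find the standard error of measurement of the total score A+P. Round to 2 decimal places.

5.50

Var(total) = 167.14 + 48.906 = 216.046.
True-score variance = 136.896 + 48.906 = 185.802, so reliability = 0.8600.
Error variance = 216.046 − 185.802 = 30.2441; SEM = √30.2441 = 5.50.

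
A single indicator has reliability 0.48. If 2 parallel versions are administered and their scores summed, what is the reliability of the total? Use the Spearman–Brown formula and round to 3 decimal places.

0.649

ρ_k = kρ / (1 + (k−1)ρ) = 2·0.48 / (1 + 1·0.48) = 0.960 / 1.480 = 0.649.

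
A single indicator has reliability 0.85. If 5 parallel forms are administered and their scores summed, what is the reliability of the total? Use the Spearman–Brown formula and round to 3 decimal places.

0.966

ρ_k = kρ / (1 + (k−1)ρ) = 5·0.85 / (1 + 4·0.85) = 4.250 / 4.400 = 0.966.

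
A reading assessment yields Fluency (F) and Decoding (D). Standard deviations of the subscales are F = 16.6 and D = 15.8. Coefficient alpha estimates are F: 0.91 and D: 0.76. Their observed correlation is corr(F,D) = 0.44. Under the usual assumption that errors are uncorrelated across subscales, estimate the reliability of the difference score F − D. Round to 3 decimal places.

0.712

Var(F−D) = 16.6² + 15.8² − 2·16.6·15.8·0.44 = 525.2 − 230.806 = 294.394.
Because errors are independent across components, Cov(Tᵢ,Tⱼ) = Cov(Xᵢ,Xⱼ); the off-diagonal part of the true-score variance is the same as above.
True-score variance = [16.6²·0.91 + 15.8²·0.76] − 230.806 = 440.486 − 230.806 = 209.68.
Reliability = 209.68 / 294.394 = 0.712.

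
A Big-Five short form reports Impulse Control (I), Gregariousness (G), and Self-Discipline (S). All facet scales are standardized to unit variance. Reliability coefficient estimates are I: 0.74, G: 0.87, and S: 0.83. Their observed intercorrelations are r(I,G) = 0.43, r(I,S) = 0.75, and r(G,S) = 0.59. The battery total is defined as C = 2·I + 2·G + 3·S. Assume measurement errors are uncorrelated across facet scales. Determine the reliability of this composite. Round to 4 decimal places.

Var(C) = 2² + 2² + 3² + 2·[4·0.43 + 6·0.75 + 6·0.59] = 17 + 19.52 = 36.52.
Because errors are independent across components, Cov(Tᵢ,Tⱼ) = Cov(Xᵢ,Xⱼ); the off-diagonal part of the true-score variance is the same as above.
True-score variance = [2²·0.74 + 2²·0.87 + 3²·0.83] + 19.52 = 13.91 + 19.52 = 33.43.
Reliability = 33.43 / 36.52 = 0.9154.

0.9154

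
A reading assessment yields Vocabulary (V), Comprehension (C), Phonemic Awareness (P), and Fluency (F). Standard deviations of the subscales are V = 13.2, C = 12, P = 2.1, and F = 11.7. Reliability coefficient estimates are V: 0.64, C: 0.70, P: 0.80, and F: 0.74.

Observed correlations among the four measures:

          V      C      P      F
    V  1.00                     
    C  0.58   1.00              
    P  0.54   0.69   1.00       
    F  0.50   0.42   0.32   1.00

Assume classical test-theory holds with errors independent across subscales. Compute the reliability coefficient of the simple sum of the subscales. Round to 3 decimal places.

0.857

Var(V+C+P+F) = 13.2² + 12² + 2.1² + 11.7² + 2·[13.2·12·0.58 + 13.2·2.1·0.54 + 13.2·11.7·0.50 + 12·2.1·0.69 + 12·11.7·0.42 + 2.1·11.7·0.32] = 459.54 + 536.558 = 996.098.
With uncorrelated errors the cross-covariances are all true-score covariance, so they carry over unchanged; only the diagonal terms shrink to ρᵢσᵢ².
True-score variance = [13.2²·0.64 + 12²·0.70 + 2.1²·0.80 + 11.7²·0.74] + 536.558 = 317.14 + 536.558 = 853.699.
Reliability = 853.699 / 996.098 = 0.857.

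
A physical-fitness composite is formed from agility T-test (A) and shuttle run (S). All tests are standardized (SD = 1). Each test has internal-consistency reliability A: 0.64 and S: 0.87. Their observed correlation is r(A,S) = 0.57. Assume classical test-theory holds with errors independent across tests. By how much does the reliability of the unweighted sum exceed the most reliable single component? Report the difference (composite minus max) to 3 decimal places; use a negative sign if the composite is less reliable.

-0.026

Var(sum) = 2 + 1.14 = 3.14; true-score variance = 1.51 + 1.14 = 2.65; composite reliability = 0.8439.
Max component reliability = 0.8700.
Difference = 0.8439 − 0.8700 = -0.026.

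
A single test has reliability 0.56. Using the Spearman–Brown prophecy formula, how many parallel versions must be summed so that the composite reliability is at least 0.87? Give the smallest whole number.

6

k ≥ ρ*(1−ρ₁)/(ρ₁(1−ρ*)) = 0.87·0.44 / (0.56·0.13) = 5.258.
Smallest integer k = 6.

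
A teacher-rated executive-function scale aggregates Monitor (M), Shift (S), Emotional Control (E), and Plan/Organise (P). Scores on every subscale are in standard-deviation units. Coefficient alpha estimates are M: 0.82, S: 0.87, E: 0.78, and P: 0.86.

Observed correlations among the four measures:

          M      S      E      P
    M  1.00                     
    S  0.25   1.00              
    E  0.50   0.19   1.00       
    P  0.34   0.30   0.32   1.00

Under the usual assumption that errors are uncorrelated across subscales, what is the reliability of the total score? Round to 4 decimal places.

Var(M+S+E+P) = 4 + 2·[0.25 + 0.50 + 0.34 + 0.19 + 0.30 + 0.32] = 4 + 3.8 = 7.8.
With uncorrelated errors the cross-covariances are all true-score covariance, so they carry over unchanged; only the diagonal terms shrink to ρᵢσᵢ².
True-score variance = [0.82 + 0.87 + 0.78 + 0.86] + 3.8 = 3.33 + 3.8 = 7.13.
Reliability = 7.13 / 7.8 = 0.9141.

0.9141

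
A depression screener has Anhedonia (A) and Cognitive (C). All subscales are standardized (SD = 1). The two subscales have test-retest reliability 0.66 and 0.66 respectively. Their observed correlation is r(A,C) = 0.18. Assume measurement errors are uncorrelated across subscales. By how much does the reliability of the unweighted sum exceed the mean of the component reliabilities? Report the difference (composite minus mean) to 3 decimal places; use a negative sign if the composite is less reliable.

0.052

Var(sum) = 2 + 0.36 = 2.36; true-score variance = 1.32 + 0.36 = 1.68; composite reliability = 0.7119.
Mean component reliability = 0.6600.
Difference = 0.7119 − 0.6600 = 0.052.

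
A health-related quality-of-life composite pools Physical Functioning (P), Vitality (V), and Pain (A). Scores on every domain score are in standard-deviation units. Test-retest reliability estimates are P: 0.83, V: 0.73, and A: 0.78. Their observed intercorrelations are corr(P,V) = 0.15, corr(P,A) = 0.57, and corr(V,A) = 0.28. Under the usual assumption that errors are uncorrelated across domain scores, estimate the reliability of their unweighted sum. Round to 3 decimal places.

Var(P+V+A) = 3 + 2·[0.15 + 0.57 + 0.28] = 3 + 2 = 5.
Because errors are independent across components, Cov(Tᵢ,Tⱼ) = Cov(Xᵢ,Xⱼ); the off-diagonal part of the true-score variance is the same as above.
True-score variance = [0.83 + 0.73 + 0.78] + 2 = 2.34 + 2 = 4.34.
Reliability = 4.34 / 5 = 0.868.

0.868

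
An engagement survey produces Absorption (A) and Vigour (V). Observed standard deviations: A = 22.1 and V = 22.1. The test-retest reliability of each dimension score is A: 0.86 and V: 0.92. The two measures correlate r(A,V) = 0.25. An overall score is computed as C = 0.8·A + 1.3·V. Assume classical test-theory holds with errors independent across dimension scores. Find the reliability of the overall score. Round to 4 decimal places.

0.9211

Var(C) = 0.8²·22.1² + 1.3²·22.1² + 2·[1.04·22.1·22.1·0.25] = 1138 + 253.973 = 1391.97.
Under uncorrelated errors the observed covariances equal the true-score covariances, so only the own-variance terms attenuate.
True-score variance = [0.8²·22.1²·0.86 + 1.3²·22.1²·0.92] + 253.973 = 1028.2 + 253.973 = 1282.17.
Reliability = 1282.17 / 1391.97 = 0.9211.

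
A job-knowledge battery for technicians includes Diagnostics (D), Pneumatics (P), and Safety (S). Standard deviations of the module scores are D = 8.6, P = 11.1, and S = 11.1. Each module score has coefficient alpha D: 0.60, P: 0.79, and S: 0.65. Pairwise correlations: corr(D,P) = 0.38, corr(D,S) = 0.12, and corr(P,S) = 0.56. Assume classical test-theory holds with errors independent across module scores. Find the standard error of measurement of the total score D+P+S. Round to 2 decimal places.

Var(total) = 320.38 + 233.455 = 553.835.
True-score variance = 221.798 + 233.455 = 455.254, so reliability = 0.8220.
Error variance = 553.835 − 455.254 = 98.5816; SEM = √98.5816 = 9.93.

9.93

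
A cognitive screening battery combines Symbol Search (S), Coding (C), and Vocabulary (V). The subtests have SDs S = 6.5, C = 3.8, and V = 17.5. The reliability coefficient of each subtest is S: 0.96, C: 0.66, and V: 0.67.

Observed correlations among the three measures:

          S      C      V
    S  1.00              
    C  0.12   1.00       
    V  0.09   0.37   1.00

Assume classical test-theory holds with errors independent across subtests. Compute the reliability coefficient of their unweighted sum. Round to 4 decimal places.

0.7545

Var(S+C+V) = 6.5² + 3.8² + 17.5² + 2·[6.5·3.8·0.12 + 6.5·17.5·0.09 + 3.8·17.5·0.37] = 362.94 + 75.613 = 438.553.
With uncorrelated errors the cross-covariances are all true-score covariance, so they carry over unchanged; only the diagonal terms shrink to ρᵢσᵢ².
True-score variance = [6.5²·0.96 + 3.8²·0.66 + 17.5²·0.67] + 75.613 = 255.278 + 75.613 = 330.891.
Reliability = 330.891 / 438.553 = 0.7545.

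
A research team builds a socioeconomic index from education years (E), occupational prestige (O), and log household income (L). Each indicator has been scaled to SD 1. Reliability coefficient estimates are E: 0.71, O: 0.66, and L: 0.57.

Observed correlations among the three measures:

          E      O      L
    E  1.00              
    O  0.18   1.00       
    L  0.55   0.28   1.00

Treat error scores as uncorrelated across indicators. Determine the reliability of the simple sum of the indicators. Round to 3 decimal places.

Var(E+O+L) = 3 + 2·[0.18 + 0.55 + 0.28] = 3 + 2.02 = 5.02.
Under uncorrelated errors the observed covariances equal the true-score covariances, so only the own-variance terms attenuate.
True-score variance = [0.71 + 0.66 + 0.57] + 2.02 = 1.94 + 2.02 = 3.96.
Reliability = 3.96 / 5.02 = 0.789.

0.789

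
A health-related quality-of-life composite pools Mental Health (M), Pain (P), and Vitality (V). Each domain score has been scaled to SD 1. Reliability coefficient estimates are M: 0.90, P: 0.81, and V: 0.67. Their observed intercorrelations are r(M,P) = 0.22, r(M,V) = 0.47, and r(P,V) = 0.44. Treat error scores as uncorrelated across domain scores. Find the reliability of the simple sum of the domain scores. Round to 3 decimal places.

0.882

Var(M+P+V) = 3 + 2·[0.22 + 0.47 + 0.44] = 3 + 2.26 = 5.26.
With uncorrelated errors the cross-covariances are all true-score covariance, so they carry over unchanged; only the diagonal terms shrink to ρᵢσᵢ².
True-score variance = [0.90 + 0.81 + 0.67] + 2.26 = 2.38 + 2.26 = 4.64.
Reliability = 4.64 / 5.26 = 0.882.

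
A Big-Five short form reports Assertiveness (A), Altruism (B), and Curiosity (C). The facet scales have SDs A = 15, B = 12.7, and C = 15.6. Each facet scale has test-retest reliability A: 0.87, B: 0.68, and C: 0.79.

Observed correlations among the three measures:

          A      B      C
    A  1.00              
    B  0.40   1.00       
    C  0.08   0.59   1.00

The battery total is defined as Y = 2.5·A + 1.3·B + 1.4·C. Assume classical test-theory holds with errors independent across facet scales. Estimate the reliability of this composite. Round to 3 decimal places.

0.885

Var(Y) = 2.5²·15² + 1.3²·12.7² + 1.4²·15.6² + 2·[3.25·15·12.7·0.40 + 3.5·15·15.6·0.08 + 1.82·12.7·15.6·0.59] = 2155.82 + 1051.82 = 3207.64.
Because errors are independent across components, Cov(Tᵢ,Tⱼ) = Cov(Xᵢ,Xⱼ); the off-diagonal part of the true-score variance is the same as above.
True-score variance = [2.5²·15²·0.87 + 1.3²·12.7²·0.68 + 1.4²·15.6²·0.79] + 1051.82 = 1785.61 + 1051.82 = 2837.43.
Reliability = 2837.43 / 3207.64 = 0.885.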